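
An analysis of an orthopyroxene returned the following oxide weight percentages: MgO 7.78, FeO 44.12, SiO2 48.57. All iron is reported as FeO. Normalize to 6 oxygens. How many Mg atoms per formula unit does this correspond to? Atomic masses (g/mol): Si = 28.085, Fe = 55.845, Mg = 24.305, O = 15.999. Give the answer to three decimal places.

MgO: 7.78/40.304 = 0.19303 mol → 0.19303 mol Mg, 0.19303 mol O.
FeO: 44.12/71.844 = 0.61411 mol → 0.61411 mol Fe, 0.61411 mol O.
SiO2: 48.57/60.083 = 0.80838 mol → 0.80838 mol Si, 1.61676 mol O.
Total oxygen = 2.42390 mol. Normalization factor = 6/2.42390 = 2.47535.
Mg per 6 O = 0.19303 × 2.47535 = 0.478.

0.478 Mg apfu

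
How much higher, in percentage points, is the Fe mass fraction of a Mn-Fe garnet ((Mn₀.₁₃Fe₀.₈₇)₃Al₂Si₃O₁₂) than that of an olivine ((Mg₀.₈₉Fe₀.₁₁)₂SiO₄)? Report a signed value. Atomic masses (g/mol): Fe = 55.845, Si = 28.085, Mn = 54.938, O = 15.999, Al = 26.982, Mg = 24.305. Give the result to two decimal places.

M((Mn₀.₁₃Fe₀.₈₇)₃Al₂Si₃O₁₂) = 497.388 g/mol, so wt% Fe = 145.755/497.388 × 100 = 29.30%.
M((Mg₀.₈₉Fe₀.₁₁)₂SiO₄) = 147.630 g/mol, so wt% Fe = 12.286/147.630 × 100 = 8.32%.
29.30 − 8.32 = 20.98 pp.

20.98 percentage points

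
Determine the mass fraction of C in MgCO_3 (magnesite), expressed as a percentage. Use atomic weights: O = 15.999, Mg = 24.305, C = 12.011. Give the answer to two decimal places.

M(MgCO_3) = 84.313 g/mol.
C contributes 1 × 12.011 = 12.011 g per mole.
12.011/84.313 = 0.1425 → 14.25%.

14.25 weight percent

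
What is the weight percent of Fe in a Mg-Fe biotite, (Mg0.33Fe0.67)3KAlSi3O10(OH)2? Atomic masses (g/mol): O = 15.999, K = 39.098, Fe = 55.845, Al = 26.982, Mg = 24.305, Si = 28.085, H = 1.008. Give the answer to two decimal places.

23.35 weight percent

M((Mg0.33Fe0.67)3KAlSi3O10(OH)2) = 480.649 g/mol.
Fe contributes 2.01 × 55.845 = 112.248 g per mole.
112.248/480.649 = 0.2335 → 23.35%.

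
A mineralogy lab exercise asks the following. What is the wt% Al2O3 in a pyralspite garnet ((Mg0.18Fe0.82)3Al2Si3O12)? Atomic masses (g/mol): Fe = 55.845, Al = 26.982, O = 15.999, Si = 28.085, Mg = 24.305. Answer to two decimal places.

21.21 wt%

Formula mass = 480.710 g/mol.
2 Al → 1.0000 mol Al2O3 per formula unit; M(Al2O3) = 101.961, so Al2O3 mass = 101.961 g.
101.961/480.710 × 100 = 21.21 wt%.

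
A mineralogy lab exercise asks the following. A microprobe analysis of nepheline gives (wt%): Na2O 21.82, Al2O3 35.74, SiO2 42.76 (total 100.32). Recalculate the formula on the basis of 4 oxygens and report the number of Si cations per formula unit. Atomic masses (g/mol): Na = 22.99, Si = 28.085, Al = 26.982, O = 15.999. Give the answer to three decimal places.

21.82 wt% Na2O ÷ 61.979 g/mol = 0.35205 mol, giving 0.70410 Na and 0.35205 O.
35.74 wt% Al2O3 ÷ 101.961 g/mol = 0.35053 mol, giving 0.70106 Al and 1.05159 O.
42.76 wt% SiO2 ÷ 60.083 g/mol = 0.71168 mol, giving 0.71168 Si and 1.42336 O.
Oxygen sums to 2.82700; scaling by 4/2.82700 = 1.41493 puts the formula on 4 O.
Si: 0.71168 × 1.41493 = 1.007 atoms per formula unit.

1.007 Si apfu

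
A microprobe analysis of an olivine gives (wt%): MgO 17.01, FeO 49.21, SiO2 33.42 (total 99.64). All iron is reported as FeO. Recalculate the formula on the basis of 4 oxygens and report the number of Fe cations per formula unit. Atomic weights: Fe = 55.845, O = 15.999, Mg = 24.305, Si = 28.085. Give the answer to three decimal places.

MgO: 17.01/40.304 = 0.42204 mol → 0.42204 mol Mg, 0.42204 mol O.
FeO: 49.21/71.844 = 0.68496 mol → 0.68496 mol Fe, 0.68496 mol O.
SiO2: 33.42/60.083 = 0.55623 mol → 0.55623 mol Si, 1.11246 mol O.
Total oxygen = 2.21946 mol. Normalization factor = 4/2.21946 = 1.80224.
Fe per 4 O = 0.68496 × 1.80224 = 1.234.

1.234 Fe apfu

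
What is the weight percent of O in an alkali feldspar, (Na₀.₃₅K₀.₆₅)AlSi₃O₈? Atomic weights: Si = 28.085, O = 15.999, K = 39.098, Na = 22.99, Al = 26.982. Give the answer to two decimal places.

46.94 wt%

M((Na₀.₃₅K₀.₆₅)AlSi₃O₈) = 272.689 g/mol.
O contributes 8 × 15.999 = 127.992 g per mole.
127.992/272.689 = 0.4694 → 46.94%.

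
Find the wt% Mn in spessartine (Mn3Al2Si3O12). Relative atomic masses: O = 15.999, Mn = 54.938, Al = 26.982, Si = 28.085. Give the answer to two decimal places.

Formula mass = 3*54.938 + 2*26.982 + 3*28.085 + 12*15.999 = 495.021 g/mol, of which 164.814 g is Mn.
So Mn makes up 164.814/495.021 = 0.3329 of the mass, i.e. 33.29%.

33.29 wt%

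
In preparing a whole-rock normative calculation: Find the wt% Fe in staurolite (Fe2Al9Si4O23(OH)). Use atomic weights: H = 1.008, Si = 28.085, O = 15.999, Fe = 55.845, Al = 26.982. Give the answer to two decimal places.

13.11 wt%

Molar mass of Fe2Al9Si4O23(OH): 2×55.845 + 9×26.982 + 4×28.085 + 24×15.999 + 1×1.008 = 851.852 g/mol.
Mass of Fe per formula unit: 2 × 55.845 = 111.690 g.
Weight fraction Fe = 111.690 / 851.852 = 0.1311.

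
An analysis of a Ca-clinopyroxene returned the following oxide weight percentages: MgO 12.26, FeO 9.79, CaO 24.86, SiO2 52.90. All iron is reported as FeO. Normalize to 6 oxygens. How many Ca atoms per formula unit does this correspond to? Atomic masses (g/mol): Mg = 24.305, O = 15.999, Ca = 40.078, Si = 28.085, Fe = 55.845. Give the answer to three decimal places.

1.006 Ca apfu

MgO: 12.26/40.304 = 0.30419 mol → 0.30419 mol Mg, 0.30419 mol O.
FeO: 9.79/71.844 = 0.13627 mol → 0.13627 mol Fe, 0.13627 mol O.
CaO: 24.86/56.077 = 0.44332 mol → 0.44332 mol Ca, 0.44332 mol O.
SiO2: 52.90/60.083 = 0.88045 mol → 0.88045 mol Si, 1.76090 mol O.
Total oxygen = 2.64468 mol. Normalization factor = 6/2.64468 = 2.26871.
Ca per 6 O = 0.44332 × 2.26871 = 1.006.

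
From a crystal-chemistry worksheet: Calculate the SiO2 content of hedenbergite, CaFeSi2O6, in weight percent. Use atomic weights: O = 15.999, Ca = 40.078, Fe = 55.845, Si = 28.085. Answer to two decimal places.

48.44 wt%

Formula mass = 248.087 g/mol.
2 Si → 2.0000 mol SiO2 per formula unit; M(SiO2) = 60.083, so SiO2 mass = 120.166 g.
120.166/248.087 × 100 = 48.44 wt%.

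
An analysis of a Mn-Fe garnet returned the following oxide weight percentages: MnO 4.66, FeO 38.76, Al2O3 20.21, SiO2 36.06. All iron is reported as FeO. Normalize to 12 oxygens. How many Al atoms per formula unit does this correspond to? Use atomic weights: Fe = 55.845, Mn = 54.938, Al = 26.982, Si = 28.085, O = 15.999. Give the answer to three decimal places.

MnO: 4.66/70.937 = 0.06569 mol → 0.06569 mol Mn, 0.06569 mol O.
FeO: 38.76/71.844 = 0.53950 mol → 0.53950 mol Fe, 0.53950 mol O.
Al2O3: 20.21/101.961 = 0.19821 mol → 0.39642 mol Al, 0.59463 mol O.
SiO2: 36.06/60.083 = 0.60017 mol → 0.60017 mol Si, 1.20034 mol O.
Total oxygen = 2.40016 mol. Normalization factor = 12/2.40016 = 4.99967.
Al per 12 O = 0.39642 × 4.99967 = 1.982.

1.982 Al apfu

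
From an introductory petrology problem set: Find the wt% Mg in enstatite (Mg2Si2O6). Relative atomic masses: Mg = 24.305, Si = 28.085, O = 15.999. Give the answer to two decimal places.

M(Mg2Si2O6) = 200.774 g/mol.
Mg contributes 2 × 24.305 = 48.610 g per mole.
48.610/200.774 = 0.2421 → 24.21%.

24.21 wt%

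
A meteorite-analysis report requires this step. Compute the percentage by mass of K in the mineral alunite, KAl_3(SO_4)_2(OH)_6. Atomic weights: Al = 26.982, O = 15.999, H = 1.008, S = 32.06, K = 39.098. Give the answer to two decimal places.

Molar mass of KAl_3(SO_4)_2(OH)_6: 1·39.098 + 3·26.982 + 2·32.06 + 14·15.999 + 6·1.008 = 414.198 g/mol.
Mass of K per formula unit: 1 × 39.098 = 39.098 g.
Weight fraction K = 39.098 / 414.198 = 0.0944.

9.44 mass %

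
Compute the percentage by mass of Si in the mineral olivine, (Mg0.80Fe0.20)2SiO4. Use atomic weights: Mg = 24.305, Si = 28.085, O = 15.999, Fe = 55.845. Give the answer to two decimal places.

18.32 weight percent

Formula mass = 1.60·24.305 + 0.40·55.845 + 1·28.085 + 4·15.999 = 153.307 g/mol, of which 28.085 g is Si.
So Si makes up 28.085/153.307 = 0.1832 of the mass, i.e. 18.32%.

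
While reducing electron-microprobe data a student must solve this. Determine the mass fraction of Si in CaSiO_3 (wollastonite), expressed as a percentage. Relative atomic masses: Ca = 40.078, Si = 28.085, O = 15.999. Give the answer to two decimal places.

M(CaSiO_3) = 116.160 g/mol.
Si contributes 1 × 28.085 = 28.085 g per mole.
28.085/116.160 = 0.2418 → 24.18%.

24.18 weight percent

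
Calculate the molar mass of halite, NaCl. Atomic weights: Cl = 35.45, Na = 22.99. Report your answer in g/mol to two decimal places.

Na: 1 × 22.99 = 22.9900
Cl: 1 × 35.45 = 35.4500
Summing the contributions gives the formula mass.

58.44 g/mol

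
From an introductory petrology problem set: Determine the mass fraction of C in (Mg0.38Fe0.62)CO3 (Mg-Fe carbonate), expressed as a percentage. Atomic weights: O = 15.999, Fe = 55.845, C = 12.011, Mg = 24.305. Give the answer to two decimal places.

11.56 mass %

Formula mass = 0.38·24.305 + 0.62·55.845 + 1·12.011 + 3·15.999 = 103.868 g/mol, of which 12.011 g is C.
So C makes up 12.011/103.868 = 0.1156 of the mass, i.e. 11.56%.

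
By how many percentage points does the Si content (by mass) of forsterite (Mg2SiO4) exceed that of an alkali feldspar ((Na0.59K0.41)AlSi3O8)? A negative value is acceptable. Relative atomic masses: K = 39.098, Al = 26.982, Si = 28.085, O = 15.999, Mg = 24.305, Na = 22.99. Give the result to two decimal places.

-11.38 percentage points

Si in Mg2SiO4: molar mass 140.691 g/mol; 1×28.085 = 28.085 g → 19.96 wt%.
Si in (Na0.59K0.41)AlSi3O8: molar mass 268.823 g/mol; 3×28.085 = 84.255 g → 31.34 wt%.
Difference = 19.96 − 31.34 = -11.38 percentage points.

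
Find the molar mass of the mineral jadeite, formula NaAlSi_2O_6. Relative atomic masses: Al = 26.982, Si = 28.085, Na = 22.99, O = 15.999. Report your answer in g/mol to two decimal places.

M = 1·22.99 + 1·26.982 + 2·28.085 + 6·15.999

202.14 g/mol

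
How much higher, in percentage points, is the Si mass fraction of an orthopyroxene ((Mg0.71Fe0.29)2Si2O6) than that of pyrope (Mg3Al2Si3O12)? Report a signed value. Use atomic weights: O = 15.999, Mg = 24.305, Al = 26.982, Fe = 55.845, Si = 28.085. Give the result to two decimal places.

4.74 percentage points

Si in (Mg0.71Fe0.29)2Si2O6: molar mass 219.067 g/mol; 2×28.085 = 56.170 g → 25.64 wt%.
Si in Mg3Al2Si3O12: molar mass 403.122 g/mol; 3×28.085 = 84.255 g → 20.90 wt%.
Difference = 25.64 − 20.90 = 4.74 percentage points.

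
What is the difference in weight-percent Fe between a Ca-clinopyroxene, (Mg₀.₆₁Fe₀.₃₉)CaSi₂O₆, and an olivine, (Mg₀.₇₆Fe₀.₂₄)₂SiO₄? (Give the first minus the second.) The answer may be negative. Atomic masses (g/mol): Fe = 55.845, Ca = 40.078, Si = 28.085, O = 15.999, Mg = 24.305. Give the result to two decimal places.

Fe in (Mg₀.₆₁Fe₀.₃₉)CaSi₂O₆: molar mass 228.848 g/mol; 0.39×55.845 = 21.780 g → 9.52 wt%.
Fe in (Mg₀.₇₆Fe₀.₂₄)₂SiO₄: molar mass 155.830 g/mol; 0.48×55.845 = 26.806 g → 17.20 wt%.
Difference = 9.52 − 17.20 = -7.68 percentage points.

-7.68 percentage points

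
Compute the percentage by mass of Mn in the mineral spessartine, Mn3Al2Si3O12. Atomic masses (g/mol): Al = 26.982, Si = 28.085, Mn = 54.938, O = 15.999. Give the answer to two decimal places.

Molar mass of Mn3Al2Si3O12: 3*54.938 + 2*26.982 + 3*28.085 + 12*15.999 = 495.021 g/mol.
Mass of Mn per formula unit: 3 × 54.938 = 164.814 g.
Weight fraction Mn = 164.814 / 495.021 = 0.3329.

33.29 wt%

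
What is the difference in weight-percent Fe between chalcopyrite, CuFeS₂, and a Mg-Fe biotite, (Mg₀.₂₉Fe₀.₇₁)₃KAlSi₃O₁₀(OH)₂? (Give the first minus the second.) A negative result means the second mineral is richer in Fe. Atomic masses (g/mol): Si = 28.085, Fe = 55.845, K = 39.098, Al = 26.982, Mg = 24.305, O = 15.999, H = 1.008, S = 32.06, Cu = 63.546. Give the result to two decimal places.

M(CuFeS₂) = 183.511 g/mol, so wt% Fe = 55.845/183.511 × 100 = 30.43%.
M((Mg₀.₂₉Fe₀.₇₁)₃KAlSi₃O₁₀(OH)₂) = 484.434 g/mol, so wt% Fe = 118.950/484.434 × 100 = 24.55%.
30.43 − 24.55 = 5.88 pp.

5.88 percentage points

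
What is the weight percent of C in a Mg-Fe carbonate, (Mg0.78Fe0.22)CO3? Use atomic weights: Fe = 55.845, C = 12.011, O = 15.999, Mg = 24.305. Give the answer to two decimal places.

13.16 weight percent

Formula mass = 0.78*24.305 + 0.22*55.845 + 1*12.011 + 3*15.999 = 91.252 g/mol, of which 12.011 g is C.
So C makes up 12.011/91.252 = 0.1316 of the mass, i.e. 13.16%.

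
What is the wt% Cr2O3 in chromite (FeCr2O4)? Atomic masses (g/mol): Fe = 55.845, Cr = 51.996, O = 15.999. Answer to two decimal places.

67.90 wt%

M(FeCr2O4) = 223.833 g/mol; M(Cr2O3) = 151.989 g/mol.
Moles Cr2O3 per formula unit = 2 Cr ÷ 2 = 1.0000.
Cr2O3 fraction = (1.0000 × 151.989) / 223.833 = 151.989/223.833 = 0.6790.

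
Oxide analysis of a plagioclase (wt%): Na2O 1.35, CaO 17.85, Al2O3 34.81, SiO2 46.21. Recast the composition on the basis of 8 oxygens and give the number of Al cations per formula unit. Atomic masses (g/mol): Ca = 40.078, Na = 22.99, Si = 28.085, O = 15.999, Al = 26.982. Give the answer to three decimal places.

1.882 Al apfu

Na2O: 1.35/61.979 = 0.02178 mol → 0.04356 mol Na, 0.02178 mol O.
CaO: 17.85/56.077 = 0.31831 mol → 0.31831 mol Ca, 0.31831 mol O.
Al2O3: 34.81/101.961 = 0.34141 mol → 0.68282 mol Al, 1.02423 mol O.
SiO2: 46.21/60.083 = 0.76910 mol → 0.76910 mol Si, 1.53820 mol O.
Total oxygen = 2.90252 mol. Normalization factor = 8/2.90252 = 2.75623.
Al per 8 O = 0.68282 × 2.75623 = 1.882.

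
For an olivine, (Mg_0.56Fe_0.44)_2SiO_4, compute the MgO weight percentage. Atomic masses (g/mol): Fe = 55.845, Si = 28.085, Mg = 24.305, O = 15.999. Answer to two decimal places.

Molar mass of (Mg_0.56Fe_0.44)_2SiO_4 = 1.12×24.305 + 0.88×55.845 + 1×28.085 + 4×15.999 = 168.446 g/mol.
Each formula unit contains 1.12 Mg, equivalent to 1.12/1 = 1.1200 mol MgO.
M(MgO) = 1×24.305 + 1×15.999 = 40.304 g/mol.
Mass of MgO per formula unit = 1.1200 × 40.304 = 45.140 g.
MgO wt% = 45.140 / 168.446 × 100 = 26.80%.

26.80 wt%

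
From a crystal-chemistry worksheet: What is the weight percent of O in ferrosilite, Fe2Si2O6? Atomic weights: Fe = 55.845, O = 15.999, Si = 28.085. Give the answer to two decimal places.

36.38 weight percent

Molar mass of Fe2Si2O6: 2*55.845 + 2*28.085 + 6*15.999 = 263.854 g/mol.
Mass of O per formula unit: 6 × 15.999 = 95.994 g.
Weight fraction O = 95.994 / 263.854 = 0.3638.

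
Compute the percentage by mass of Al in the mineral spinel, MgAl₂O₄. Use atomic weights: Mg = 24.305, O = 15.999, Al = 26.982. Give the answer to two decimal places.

Molar mass of MgAl₂O₄: 1×24.305 + 2×26.982 + 4×15.999 = 142.265 g/mol.
Mass of Al per formula unit: 2 × 26.982 = 53.964 g.
Weight fraction Al = 53.964 / 142.265 = 0.3793.

37.93 weight percent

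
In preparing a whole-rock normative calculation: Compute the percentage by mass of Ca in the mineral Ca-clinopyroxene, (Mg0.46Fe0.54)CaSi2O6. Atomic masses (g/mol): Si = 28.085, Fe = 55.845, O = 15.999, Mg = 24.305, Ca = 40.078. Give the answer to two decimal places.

17.16 wt%

Molar mass of (Mg0.46Fe0.54)CaSi2O6: 0.46×24.305 + 0.54×55.845 + 1×40.078 + 2×28.085 + 6×15.999 = 233.579 g/mol.
Mass of Ca per formula unit: 1 × 40.078 = 40.078 g.
Weight fraction Ca = 40.078 / 233.579 = 0.1716.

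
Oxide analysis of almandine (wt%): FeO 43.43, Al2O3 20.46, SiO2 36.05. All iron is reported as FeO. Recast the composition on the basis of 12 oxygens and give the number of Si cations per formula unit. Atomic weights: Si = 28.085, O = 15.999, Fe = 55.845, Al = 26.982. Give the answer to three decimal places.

FeO (M=71.844): mol = 0.60450; Fe = 0.60450, O = 0.60450.
Al2O3 (M=101.961): mol = 0.20066; Al = 0.40132, O = 0.60198.
SiO2 (M=60.083): mol = 0.60000; Si = 0.60000, O = 1.20000.
ΣO = 2.40648; factor = 12/ΣO = 4.98654.
Si apfu = 0.60000 × 4.98654 = 2.992.

2.992 Si apfu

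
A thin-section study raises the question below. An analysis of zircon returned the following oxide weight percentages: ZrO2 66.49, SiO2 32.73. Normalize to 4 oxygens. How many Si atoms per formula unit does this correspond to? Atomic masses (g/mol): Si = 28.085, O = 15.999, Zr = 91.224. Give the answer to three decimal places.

1.005 Si apfu

ZrO2 (M=123.222): mol = 0.53960; Zr = 0.53960, O = 1.07920.
SiO2 (M=60.083): mol = 0.54475; Si = 0.54475, O = 1.08950.
ΣO = 2.16870; factor = 4/ΣO = 1.84442.
Si apfu = 0.54475 × 1.84442 = 1.005.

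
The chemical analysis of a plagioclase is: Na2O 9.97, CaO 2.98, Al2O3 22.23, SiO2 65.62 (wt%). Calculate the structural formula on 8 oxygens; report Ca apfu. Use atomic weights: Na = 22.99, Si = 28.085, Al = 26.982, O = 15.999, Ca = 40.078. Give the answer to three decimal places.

Na2O (M=61.979): mol = 0.16086; Na = 0.32172, O = 0.16086.
CaO (M=56.077): mol = 0.05314; Ca = 0.05314, O = 0.05314.
Al2O3 (M=101.961): mol = 0.21802; Al = 0.43604, O = 0.65406.
SiO2 (M=60.083): mol = 1.09216; Si = 1.09216, O = 2.18432.
ΣO = 3.05238; factor = 8/ΣO = 2.62091.
Ca apfu = 0.05314 × 2.62091 = 0.139.

0.139 Ca apfu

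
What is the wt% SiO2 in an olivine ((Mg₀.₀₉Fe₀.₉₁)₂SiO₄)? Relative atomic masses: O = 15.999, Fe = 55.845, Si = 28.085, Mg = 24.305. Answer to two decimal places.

Molar mass of (Mg₀.₀₉Fe₀.₉₁)₂SiO₄ = 0.18×24.305 + 1.82×55.845 + 1×28.085 + 4×15.999 = 198.094 g/mol.
Each formula unit contains 1 Si, equivalent to 1/1 = 1.0000 mol SiO2.
M(SiO2) = 1×28.085 + 2×15.999 = 60.083 g/mol.
Mass of SiO2 per formula unit = 1.0000 × 60.083 = 60.083 g.
SiO2 wt% = 60.083 / 198.094 × 100 = 30.33%.

30.33 wt%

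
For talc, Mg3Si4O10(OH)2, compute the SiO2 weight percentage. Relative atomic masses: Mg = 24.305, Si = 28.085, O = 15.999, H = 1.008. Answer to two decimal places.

63.37 wt%

M(Mg3Si4O10(OH)2) = 379.259 g/mol; M(SiO2) = 60.083 g/mol.
Moles SiO2 per formula unit = 4 Si ÷ 1 = 4.0000.
SiO2 fraction = (4.0000 × 60.083) / 379.259 = 240.332/379.259 = 0.6337.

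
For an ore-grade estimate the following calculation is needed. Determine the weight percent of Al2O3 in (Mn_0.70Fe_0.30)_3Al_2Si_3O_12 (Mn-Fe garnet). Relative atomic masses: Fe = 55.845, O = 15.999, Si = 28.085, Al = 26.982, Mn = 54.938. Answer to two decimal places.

20.56 wt%

Molar mass of (Mn_0.70Fe_0.30)_3Al_2Si_3O_12 = 2.10×54.938 + 0.90×55.845 + 2×26.982 + 3×28.085 + 12×15.999 = 495.837 g/mol.
Each formula unit contains 2 Al, equivalent to 2/2 = 1.0000 mol Al2O3.
M(Al2O3) = 2×26.982 + 3×15.999 = 101.961 g/mol.
Mass of Al2O3 per formula unit = 1.0000 × 101.961 = 101.961 g.
Al2O3 wt% = 101.961 / 495.837 × 100 = 20.56%.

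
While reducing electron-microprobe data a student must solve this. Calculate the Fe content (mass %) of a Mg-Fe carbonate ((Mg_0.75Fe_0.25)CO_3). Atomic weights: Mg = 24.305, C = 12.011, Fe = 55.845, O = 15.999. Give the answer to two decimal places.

M((Mg_0.75Fe_0.25)CO_3) = 92.198 g/mol.
Fe contributes 0.25 × 55.845 = 13.961 g per mole.
13.961/92.198 = 0.1514 → 15.14%.

15.14 mass %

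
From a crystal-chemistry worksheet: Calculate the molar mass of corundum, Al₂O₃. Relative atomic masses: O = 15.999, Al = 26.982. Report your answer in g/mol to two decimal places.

M = 2*26.982 + 3*15.999

101.96 g/mol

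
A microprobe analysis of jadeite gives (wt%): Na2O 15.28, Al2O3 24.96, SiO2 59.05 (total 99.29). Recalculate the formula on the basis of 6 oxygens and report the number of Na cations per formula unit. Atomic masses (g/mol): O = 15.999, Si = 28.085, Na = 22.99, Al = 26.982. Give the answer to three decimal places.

15.28 wt% Na2O ÷ 61.979 g/mol = 0.24654 mol, giving 0.49308 Na and 0.24654 O.
24.96 wt% Al2O3 ÷ 101.961 g/mol = 0.24480 mol, giving 0.48960 Al and 0.73440 O.
59.05 wt% SiO2 ÷ 60.083 g/mol = 0.98281 mol, giving 0.98281 Si and 1.96562 O.
Oxygen sums to 2.94656; scaling by 6/2.94656 = 2.03627 puts the formula on 6 O.
Na: 0.49308 × 2.03627 = 1.004 atoms per formula unit.

1.004 Na apfu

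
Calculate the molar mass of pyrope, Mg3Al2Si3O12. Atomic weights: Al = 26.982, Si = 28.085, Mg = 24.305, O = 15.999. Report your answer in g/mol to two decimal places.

403.12 g/mol

The formula mass is the sum 3×24.305 + 2×26.982 + 3×28.085 + 12×15.999.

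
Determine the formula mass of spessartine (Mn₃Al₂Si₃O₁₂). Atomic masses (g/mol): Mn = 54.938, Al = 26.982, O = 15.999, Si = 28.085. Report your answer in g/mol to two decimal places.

495.02 g/mol

M = 3·54.938 + 2·26.982 + 3·28.085 + 12·15.999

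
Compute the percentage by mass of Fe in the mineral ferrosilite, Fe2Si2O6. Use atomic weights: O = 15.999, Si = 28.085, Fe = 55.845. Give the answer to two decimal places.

M(Fe2Si2O6) = 263.854 g/mol.
Fe contributes 2 × 55.845 = 111.690 g per mole.
111.690/263.854 = 0.4233 → 42.33%.

42.33 weight percent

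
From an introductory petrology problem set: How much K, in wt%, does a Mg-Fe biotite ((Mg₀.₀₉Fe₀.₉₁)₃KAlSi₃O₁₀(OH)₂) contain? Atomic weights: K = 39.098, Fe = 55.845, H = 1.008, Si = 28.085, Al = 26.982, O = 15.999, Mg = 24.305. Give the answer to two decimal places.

7.77 wt%

Formula mass = 0.27·24.305 + 2.73·55.845 + 1·39.098 + 1·26.982 + 3·28.085 + 12·15.999 + 2·1.008 = 503.358 g/mol, of which 39.098 g is K.
So K makes up 39.098/503.358 = 0.0777 of the mass, i.e. 7.77%.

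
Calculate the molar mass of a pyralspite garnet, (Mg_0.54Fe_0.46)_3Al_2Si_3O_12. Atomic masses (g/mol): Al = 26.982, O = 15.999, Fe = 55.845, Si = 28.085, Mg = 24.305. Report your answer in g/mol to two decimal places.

M = 1.62*24.305 + 1.38*55.845 + 2*26.982 + 3*28.085 + 12*15.999

446.65 g/mol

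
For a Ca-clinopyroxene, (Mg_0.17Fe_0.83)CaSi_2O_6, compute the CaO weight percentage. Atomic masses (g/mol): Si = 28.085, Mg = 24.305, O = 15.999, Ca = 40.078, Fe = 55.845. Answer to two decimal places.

23.10 wt%

Molar mass of (Mg_0.17Fe_0.83)CaSi_2O_6 = 0.17*24.305 + 0.83*55.845 + 1*40.078 + 2*28.085 + 6*15.999 = 242.725 g/mol.
Each formula unit contains 1 Ca, equivalent to 1/1 = 1.0000 mol CaO.
M(CaO) = 1×40.078 + 1×15.999 = 56.077 g/mol.
Mass of CaO per formula unit = 1.0000 × 56.077 = 56.077 g.
CaO wt% = 56.077 / 242.725 × 100 = 23.10%.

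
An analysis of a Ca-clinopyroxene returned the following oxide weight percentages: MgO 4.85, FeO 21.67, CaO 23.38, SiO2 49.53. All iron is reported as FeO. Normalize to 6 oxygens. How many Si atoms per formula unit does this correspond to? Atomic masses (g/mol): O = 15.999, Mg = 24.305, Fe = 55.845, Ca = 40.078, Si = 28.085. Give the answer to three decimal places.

4.85 wt% MgO ÷ 40.304 g/mol = 0.12034 mol, giving 0.12034 Mg and 0.12034 O.
21.67 wt% FeO ÷ 71.844 g/mol = 0.30163 mol, giving 0.30163 Fe and 0.30163 O.
23.38 wt% CaO ÷ 56.077 g/mol = 0.41693 mol, giving 0.41693 Ca and 0.41693 O.
49.53 wt% SiO2 ÷ 60.083 g/mol = 0.82436 mol, giving 0.82436 Si and 1.64872 O.
Oxygen sums to 2.48762; scaling by 6/2.48762 = 2.41194 puts the formula on 6 O.
Si: 0.82436 × 2.41194 = 1.988 atoms per formula unit.

1.988 Si apfu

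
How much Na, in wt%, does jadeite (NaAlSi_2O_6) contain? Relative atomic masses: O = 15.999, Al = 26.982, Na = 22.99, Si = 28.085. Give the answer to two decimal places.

Formula mass = 1×22.99 + 1×26.982 + 2×28.085 + 6×15.999 = 202.136 g/mol, of which 22.990 g is Na.
So Na makes up 22.990/202.136 = 0.1137 of the mass, i.e. 11.37%.

11.37 wt%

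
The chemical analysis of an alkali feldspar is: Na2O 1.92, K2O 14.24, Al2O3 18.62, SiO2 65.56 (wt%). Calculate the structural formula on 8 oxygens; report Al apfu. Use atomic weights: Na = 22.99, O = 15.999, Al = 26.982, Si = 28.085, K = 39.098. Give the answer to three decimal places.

1.003 Al apfu

1.92 wt% Na2O ÷ 61.979 g/mol = 0.03098 mol, giving 0.06196 Na and 0.03098 O.
14.24 wt% K2O ÷ 94.195 g/mol = 0.15118 mol, giving 0.30236 K and 0.15118 O.
18.62 wt% Al2O3 ÷ 101.961 g/mol = 0.18262 mol, giving 0.36524 Al and 0.54786 O.
65.56 wt% SiO2 ÷ 60.083 g/mol = 1.09116 mol, giving 1.09116 Si and 2.18232 O.
Oxygen sums to 2.91234; scaling by 8/2.91234 = 2.74693 puts the formula on 8 O.
Al: 0.36524 × 2.74693 = 1.003 atoms per formula unit.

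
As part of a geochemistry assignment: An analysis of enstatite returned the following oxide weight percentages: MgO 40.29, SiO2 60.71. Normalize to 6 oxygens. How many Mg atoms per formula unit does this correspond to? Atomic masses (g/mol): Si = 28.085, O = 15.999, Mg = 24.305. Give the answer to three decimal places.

MgO (M=40.304): mol = 0.99965; Mg = 0.99965, O = 0.99965.
SiO2 (M=60.083): mol = 1.01044; Si = 1.01044, O = 2.02088.
ΣO = 3.02053; factor = 6/ΣO = 1.98641.
Mg apfu = 0.99965 × 1.98641 = 1.986.

1.986 Mg apfu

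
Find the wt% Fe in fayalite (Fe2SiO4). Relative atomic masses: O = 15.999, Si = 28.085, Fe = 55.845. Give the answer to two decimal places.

54.81 weight percent

Formula mass = 2·55.845 + 1·28.085 + 4·15.999 = 203.771 g/mol, of which 111.690 g is Fe.
So Fe makes up 111.690/203.771 = 0.5481 of the mass, i.e. 54.81%.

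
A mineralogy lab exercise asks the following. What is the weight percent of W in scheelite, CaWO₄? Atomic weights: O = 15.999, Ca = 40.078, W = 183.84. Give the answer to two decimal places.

Molar mass of CaWO₄: 1*40.078 + 1*183.84 + 4*15.999 = 287.914 g/mol.
Mass of W per formula unit: 1 × 183.84 = 183.840 g.
Weight fraction W = 183.840 / 287.914 = 0.6385.

63.85 wt%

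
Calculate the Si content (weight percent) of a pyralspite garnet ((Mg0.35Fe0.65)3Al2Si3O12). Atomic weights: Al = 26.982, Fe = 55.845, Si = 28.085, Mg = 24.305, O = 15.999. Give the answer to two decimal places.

18.13 weight percent

Formula mass = 1.05*24.305 + 1.95*55.845 + 2*26.982 + 3*28.085 + 12*15.999 = 464.625 g/mol, of which 84.255 g is Si.
So Si makes up 84.255/464.625 = 0.1813 of the mass, i.e. 18.13%.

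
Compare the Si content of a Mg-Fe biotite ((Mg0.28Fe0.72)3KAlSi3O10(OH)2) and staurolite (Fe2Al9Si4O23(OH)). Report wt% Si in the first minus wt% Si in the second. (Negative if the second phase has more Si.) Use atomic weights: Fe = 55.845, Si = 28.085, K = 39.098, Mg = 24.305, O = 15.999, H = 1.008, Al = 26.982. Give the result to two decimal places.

4.17 percentage points

Si in (Mg0.28Fe0.72)3KAlSi3O10(OH)2: molar mass 485.380 g/mol; 3×28.085 = 84.255 g → 17.36 wt%.
Si in Fe2Al9Si4O23(OH): molar mass 851.852 g/mol; 4×28.085 = 112.340 g → 13.19 wt%.
Difference = 17.36 − 13.19 = 4.17 percentage points.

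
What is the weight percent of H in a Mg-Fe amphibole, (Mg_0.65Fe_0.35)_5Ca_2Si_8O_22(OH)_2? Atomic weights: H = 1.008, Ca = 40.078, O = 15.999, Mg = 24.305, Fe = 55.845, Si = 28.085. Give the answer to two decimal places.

0.23 weight percent

Formula mass = 3.25×24.305 + 1.75×55.845 + 2×40.078 + 8×28.085 + 24×15.999 + 2×1.008 = 867.548 g/mol, of which 2.016 g is H.
So H makes up 2.016/867.548 = 0.0023 of the mass, i.e. 0.23%.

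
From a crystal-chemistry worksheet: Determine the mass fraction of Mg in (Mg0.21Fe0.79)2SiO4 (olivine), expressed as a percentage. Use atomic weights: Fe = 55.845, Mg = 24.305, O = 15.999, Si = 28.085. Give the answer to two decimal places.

5.36 mass %

Formula mass = 0.42×24.305 + 1.58×55.845 + 1×28.085 + 4×15.999 = 190.524 g/mol, of which 10.208 g is Mg.
So Mg makes up 10.208/190.524 = 0.0536 of the mass, i.e. 5.36%.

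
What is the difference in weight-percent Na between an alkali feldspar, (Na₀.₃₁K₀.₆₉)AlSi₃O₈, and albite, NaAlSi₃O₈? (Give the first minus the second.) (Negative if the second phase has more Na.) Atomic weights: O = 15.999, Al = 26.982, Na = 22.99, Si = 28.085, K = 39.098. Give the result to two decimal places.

-6.16 percentage points

M((Na₀.₃₁K₀.₆₉)AlSi₃O₈) = 273.334 g/mol, so wt% Na = 7.127/273.334 × 100 = 2.61%.
M(NaAlSi₃O₈) = 262.219 g/mol, so wt% Na = 22.990/262.219 × 100 = 8.77%.
2.61 − 8.77 = -6.16 pp.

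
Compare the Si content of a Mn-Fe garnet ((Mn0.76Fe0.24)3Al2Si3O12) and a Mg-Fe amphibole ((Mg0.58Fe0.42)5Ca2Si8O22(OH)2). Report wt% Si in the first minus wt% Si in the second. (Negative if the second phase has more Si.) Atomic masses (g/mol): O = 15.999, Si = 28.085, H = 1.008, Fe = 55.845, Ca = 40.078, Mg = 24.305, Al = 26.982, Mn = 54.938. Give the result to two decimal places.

Si in (Mn0.76Fe0.24)3Al2Si3O12: molar mass 495.674 g/mol; 3×28.085 = 84.255 g → 17.00 wt%.
Si in (Mg0.58Fe0.42)5Ca2Si8O22(OH)2: molar mass 878.587 g/mol; 8×28.085 = 224.680 g → 25.57 wt%.
Difference = 17.00 − 25.57 = -8.57 percentage points.

-8.57 percentage points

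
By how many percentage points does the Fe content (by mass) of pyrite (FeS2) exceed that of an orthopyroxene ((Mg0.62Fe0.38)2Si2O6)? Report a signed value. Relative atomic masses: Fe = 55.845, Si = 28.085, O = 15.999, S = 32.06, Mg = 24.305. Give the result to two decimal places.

27.67 percentage points

First mineral: 55.845 g Fe in 119.965 g formula = 46.55 wt% Fe.
Second mineral: 42.442 g Fe in 224.744 g formula = 18.88 wt% Fe.
46.55% − 18.88% gives a difference of 27.67 percentage points.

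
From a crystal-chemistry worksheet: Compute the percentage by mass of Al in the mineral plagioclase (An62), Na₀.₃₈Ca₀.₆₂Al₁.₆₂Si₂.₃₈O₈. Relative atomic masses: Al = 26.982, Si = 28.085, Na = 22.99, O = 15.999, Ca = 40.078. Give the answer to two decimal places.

Molar mass of Na₀.₃₈Ca₀.₆₂Al₁.₆₂Si₂.₃₈O₈: 0.38*22.99 + 0.62*40.078 + 1.62*26.982 + 2.38*28.085 + 8*15.999 = 272.130 g/mol.
Mass of Al per formula unit: 1.62 × 26.982 = 43.711 g.
Weight fraction Al = 43.711 / 272.130 = 0.1606.

16.06 mass %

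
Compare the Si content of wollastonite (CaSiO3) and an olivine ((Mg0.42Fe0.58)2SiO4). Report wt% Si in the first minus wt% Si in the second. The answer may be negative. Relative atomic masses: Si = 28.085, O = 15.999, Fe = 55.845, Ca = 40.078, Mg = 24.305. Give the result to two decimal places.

Si in CaSiO3: molar mass 116.160 g/mol; 1×28.085 = 28.085 g → 24.18 wt%.
Si in (Mg0.42Fe0.58)2SiO4: molar mass 177.277 g/mol; 1×28.085 = 28.085 g → 15.84 wt%.
Difference = 24.18 − 15.84 = 8.34 percentage points.

8.34 percentage points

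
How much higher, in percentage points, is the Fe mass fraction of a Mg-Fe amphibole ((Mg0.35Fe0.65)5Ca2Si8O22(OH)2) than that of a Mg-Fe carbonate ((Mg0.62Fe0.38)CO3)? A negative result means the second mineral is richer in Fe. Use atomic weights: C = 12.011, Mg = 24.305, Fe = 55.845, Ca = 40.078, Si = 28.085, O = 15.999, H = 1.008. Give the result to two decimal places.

First mineral: 181.496 g Fe in 914.858 g formula = 19.84 wt% Fe.
Second mineral: 21.221 g Fe in 96.298 g formula = 22.04 wt% Fe.
19.84% − 22.04% gives a difference of -2.20 percentage points.

-2.20 percentage points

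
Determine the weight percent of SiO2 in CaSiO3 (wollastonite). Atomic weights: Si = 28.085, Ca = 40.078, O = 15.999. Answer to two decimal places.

51.72 wt%

M(CaSiO3) = 116.160 g/mol; M(SiO2) = 60.083 g/mol.
Moles SiO2 per formula unit = 1 Si ÷ 1 = 1.0000.
SiO2 fraction = (1.0000 × 60.083) / 116.160 = 60.083/116.160 = 0.5172.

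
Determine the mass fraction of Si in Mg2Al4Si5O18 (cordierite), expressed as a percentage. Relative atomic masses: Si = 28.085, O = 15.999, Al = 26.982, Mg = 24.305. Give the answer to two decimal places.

M(Mg2Al4Si5O18) = 584.945 g/mol.
Si contributes 5 × 28.085 = 140.425 g per mole.
140.425/584.945 = 0.2401 → 24.01%.

24.01 wt%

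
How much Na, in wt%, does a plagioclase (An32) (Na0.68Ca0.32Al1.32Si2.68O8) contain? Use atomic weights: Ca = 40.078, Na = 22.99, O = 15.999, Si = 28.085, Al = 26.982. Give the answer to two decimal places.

Molar mass of Na0.68Ca0.32Al1.32Si2.68O8: 0.68*22.99 + 0.32*40.078 + 1.32*26.982 + 2.68*28.085 + 8*15.999 = 267.334 g/mol.
Mass of Na per formula unit: 0.68 × 22.99 = 15.633 g.
Weight fraction Na = 15.633 / 267.334 = 0.0585.

5.85 wt%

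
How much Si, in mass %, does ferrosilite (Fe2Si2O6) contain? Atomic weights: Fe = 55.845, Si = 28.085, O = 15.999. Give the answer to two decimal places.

21.29 mass %

Formula mass = 2×55.845 + 2×28.085 + 6×15.999 = 263.854 g/mol, of which 56.170 g is Si.
So Si makes up 56.170/263.854 = 0.2129 of the mass, i.e. 21.29%.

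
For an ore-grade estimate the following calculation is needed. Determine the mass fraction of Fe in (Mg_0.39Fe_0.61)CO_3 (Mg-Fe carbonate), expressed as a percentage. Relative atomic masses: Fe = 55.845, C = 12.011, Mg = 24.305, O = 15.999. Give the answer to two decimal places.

32.90 mass %

Molar mass of (Mg_0.39Fe_0.61)CO_3: 0.39·24.305 + 0.61·55.845 + 1·12.011 + 3·15.999 = 103.552 g/mol.
Mass of Fe per formula unit: 0.61 × 55.845 = 34.065 g.
Weight fraction Fe = 34.065 / 103.552 = 0.3290.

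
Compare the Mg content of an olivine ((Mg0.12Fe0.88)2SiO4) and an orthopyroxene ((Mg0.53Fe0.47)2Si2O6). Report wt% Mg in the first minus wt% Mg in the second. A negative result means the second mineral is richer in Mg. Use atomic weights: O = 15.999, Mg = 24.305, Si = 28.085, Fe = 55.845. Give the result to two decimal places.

First mineral: 5.833 g Mg in 196.201 g formula = 2.97 wt% Mg.
Second mineral: 25.763 g Mg in 230.422 g formula = 11.18 wt% Mg.
2.97% − 11.18% gives a difference of -8.21 percentage points.

-8.21 percentage points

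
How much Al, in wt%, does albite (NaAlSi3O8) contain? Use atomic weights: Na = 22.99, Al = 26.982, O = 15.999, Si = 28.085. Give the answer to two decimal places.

10.29 wt%

M(NaAlSi3O8) = 262.219 g/mol.
Al contributes 1 × 26.982 = 26.982 g per mole.
26.982/262.219 = 0.1029 → 10.29%.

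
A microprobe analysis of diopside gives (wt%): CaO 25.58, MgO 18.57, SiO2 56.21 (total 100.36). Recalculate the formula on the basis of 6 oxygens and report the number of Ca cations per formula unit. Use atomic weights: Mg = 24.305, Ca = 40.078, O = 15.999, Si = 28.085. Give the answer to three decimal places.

CaO: 25.58/56.077 = 0.45616 mol → 0.45616 mol Ca, 0.45616 mol O.
MgO: 18.57/40.304 = 0.46075 mol → 0.46075 mol Mg, 0.46075 mol O.
SiO2: 56.21/60.083 = 0.93554 mol → 0.93554 mol Si, 1.87108 mol O.
Total oxygen = 2.78799 mol. Normalization factor = 6/2.78799 = 2.15209.
Ca per 6 O = 0.45616 × 2.15209 = 0.982.

0.982 Ca apfu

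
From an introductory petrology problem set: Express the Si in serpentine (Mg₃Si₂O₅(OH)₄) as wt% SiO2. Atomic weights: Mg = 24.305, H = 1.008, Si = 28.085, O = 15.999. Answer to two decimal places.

43.36 wt%

Molar mass of Mg₃Si₂O₅(OH)₄ = 3·24.305 + 2·28.085 + 9·15.999 + 4·1.008 = 277.108 g/mol.
Each formula unit contains 2 Si, equivalent to 2/1 = 2.0000 mol SiO2.
M(SiO2) = 1×28.085 + 2×15.999 = 60.083 g/mol.
Mass of SiO2 per formula unit = 2.0000 × 60.083 = 120.166 g.
SiO2 wt% = 120.166 / 277.108 × 100 = 43.36%.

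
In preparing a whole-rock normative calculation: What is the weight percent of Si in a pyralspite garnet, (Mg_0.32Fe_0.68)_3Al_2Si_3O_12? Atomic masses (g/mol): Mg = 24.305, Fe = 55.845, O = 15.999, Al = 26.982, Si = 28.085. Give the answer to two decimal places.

Formula mass = 0.96·24.305 + 2.04·55.845 + 2·26.982 + 3·28.085 + 12·15.999 = 467.464 g/mol, of which 84.255 g is Si.
So Si makes up 84.255/467.464 = 0.1802 of the mass, i.e. 18.02%.

18.02 wt%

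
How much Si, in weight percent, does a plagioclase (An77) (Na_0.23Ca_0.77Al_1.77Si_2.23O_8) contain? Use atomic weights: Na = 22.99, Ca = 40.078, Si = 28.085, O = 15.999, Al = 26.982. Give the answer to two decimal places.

22.81 weight percent

Formula mass = 0.23·22.99 + 0.77·40.078 + 1.77·26.982 + 2.23·28.085 + 8·15.999 = 274.527 g/mol, of which 62.630 g is Si.
So Si makes up 62.630/274.527 = 0.2281 of the mass, i.e. 22.81%.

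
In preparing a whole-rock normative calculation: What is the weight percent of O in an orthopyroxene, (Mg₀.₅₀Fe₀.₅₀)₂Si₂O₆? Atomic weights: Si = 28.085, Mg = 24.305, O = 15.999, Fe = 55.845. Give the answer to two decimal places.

Formula mass = 1×24.305 + 1×55.845 + 2×28.085 + 6×15.999 = 232.314 g/mol, of which 95.994 g is O.
So O makes up 95.994/232.314 = 0.4132 of the mass, i.e. 41.32%.

41.32 mass %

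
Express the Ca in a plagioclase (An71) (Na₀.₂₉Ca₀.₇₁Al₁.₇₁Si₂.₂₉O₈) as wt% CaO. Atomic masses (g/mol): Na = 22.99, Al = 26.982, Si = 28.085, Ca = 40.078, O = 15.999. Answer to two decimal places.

14.55 wt%

Molar mass of Na₀.₂₉Ca₀.₇₁Al₁.₇₁Si₂.₂₉O₈ = 0.29*22.99 + 0.71*40.078 + 1.71*26.982 + 2.29*28.085 + 8*15.999 = 273.568 g/mol.
Each formula unit contains 0.71 Ca, equivalent to 0.71/1 = 0.7100 mol CaO.
M(CaO) = 1×40.078 + 1×15.999 = 56.077 g/mol.
Mass of CaO per formula unit = 0.7100 × 56.077 = 39.815 g.
CaO wt% = 39.815 / 273.568 × 100 = 14.55%.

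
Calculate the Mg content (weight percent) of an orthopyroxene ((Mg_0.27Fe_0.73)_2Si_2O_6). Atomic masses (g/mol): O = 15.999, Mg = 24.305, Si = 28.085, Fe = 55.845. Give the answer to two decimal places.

5.32 weight percent

M((Mg_0.27Fe_0.73)_2Si_2O_6) = 246.822 g/mol.
Mg contributes 0.54 × 24.305 = 13.125 g per mole.
13.125/246.822 = 0.0532 → 5.32%.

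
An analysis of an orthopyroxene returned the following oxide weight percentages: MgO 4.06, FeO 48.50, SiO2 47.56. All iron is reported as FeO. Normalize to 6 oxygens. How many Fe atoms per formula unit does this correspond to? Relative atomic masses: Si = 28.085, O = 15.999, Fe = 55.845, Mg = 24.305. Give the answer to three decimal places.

MgO (M=40.304): mol = 0.10073; Mg = 0.10073, O = 0.10073.
FeO (M=71.844): mol = 0.67507; Fe = 0.67507, O = 0.67507.
SiO2 (M=60.083): mol = 0.79157; Si = 0.79157, O = 1.58314.
ΣO = 2.35894; factor = 6/ΣO = 2.54352.
Fe apfu = 0.67507 × 2.54352 = 1.717.

1.717 Fe apfu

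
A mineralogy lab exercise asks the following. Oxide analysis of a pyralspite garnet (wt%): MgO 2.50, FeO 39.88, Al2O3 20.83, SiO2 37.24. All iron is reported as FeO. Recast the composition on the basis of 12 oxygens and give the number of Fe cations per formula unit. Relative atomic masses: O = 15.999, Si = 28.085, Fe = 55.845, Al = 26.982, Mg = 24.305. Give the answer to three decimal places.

2.697 Fe apfu

MgO (M=40.304): mol = 0.06203; Mg = 0.06203, O = 0.06203.
FeO (M=71.844): mol = 0.55509; Fe = 0.55509, O = 0.55509.
Al2O3 (M=101.961): mol = 0.20429; Al = 0.40858, O = 0.61287.
SiO2 (M=60.083): mol = 0.61981; Si = 0.61981, O = 1.23962.
ΣO = 2.46961; factor = 12/ΣO = 4.85907.
Fe apfu = 0.55509 × 4.85907 = 2.697.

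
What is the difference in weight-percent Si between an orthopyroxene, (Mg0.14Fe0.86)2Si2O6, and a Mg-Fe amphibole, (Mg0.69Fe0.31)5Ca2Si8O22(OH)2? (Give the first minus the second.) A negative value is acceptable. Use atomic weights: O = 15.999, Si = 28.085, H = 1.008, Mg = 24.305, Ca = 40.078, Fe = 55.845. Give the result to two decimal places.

First mineral: 56.170 g Si in 255.023 g formula = 22.03 wt% Si.
Second mineral: 224.680 g Si in 861.240 g formula = 26.09 wt% Si.
22.03% − 26.09% gives a difference of -4.06 percentage points.

-4.06 percentage points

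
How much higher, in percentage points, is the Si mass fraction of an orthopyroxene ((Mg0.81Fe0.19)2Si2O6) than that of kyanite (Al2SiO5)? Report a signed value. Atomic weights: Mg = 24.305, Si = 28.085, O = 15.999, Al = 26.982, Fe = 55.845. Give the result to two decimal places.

M((Mg0.81Fe0.19)2Si2O6) = 212.759 g/mol, so wt% Si = 56.170/212.759 × 100 = 26.40%.
M(Al2SiO5) = 162.044 g/mol, so wt% Si = 28.085/162.044 × 100 = 17.33%.
26.40 − 17.33 = 9.07 pp.

9.07 percentage points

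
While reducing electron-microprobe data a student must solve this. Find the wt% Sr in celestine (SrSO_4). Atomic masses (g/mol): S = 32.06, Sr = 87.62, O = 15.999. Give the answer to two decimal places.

M(SrSO_4) = 183.676 g/mol.
Sr contributes 1 × 87.62 = 87.620 g per mole.
87.620/183.676 = 0.4770 → 47.70%.

47.70 wt%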